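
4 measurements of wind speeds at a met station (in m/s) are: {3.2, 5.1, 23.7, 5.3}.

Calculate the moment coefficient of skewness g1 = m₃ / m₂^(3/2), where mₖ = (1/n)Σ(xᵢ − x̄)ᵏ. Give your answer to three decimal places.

x̄ = (3.2 + 5.1 + 23.7 + 5.3) / 4 = 9.3250
deviations (xᵢ − x̄): -6.1250, -4.2250, 14.3750, -4.0250
Σ(xᵢ − x̄)² = 278.2075 ⇒ m₂ = 278.2075/4 = 69.55188
Σ(xᵢ − x̄)³ = 2600.0494 ⇒ m₃ = 2600.0494/4 = 650.01234
m₂^(3/2) = 69.55188^(1.5) = 580.04710
g1 = m₃ / m₂^(3/2) = 650.01234 / 580.04710 ≈ 1.121

1.121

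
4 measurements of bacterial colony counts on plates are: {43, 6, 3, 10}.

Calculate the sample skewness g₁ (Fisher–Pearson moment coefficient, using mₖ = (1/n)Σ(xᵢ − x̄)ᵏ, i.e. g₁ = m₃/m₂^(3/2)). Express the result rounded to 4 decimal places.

1.0735

x̄ = (43 + 6 + 3 + 10) / 4 = 15.5000
deviations (xᵢ − x̄): 27.5000, -9.5000, -12.5000, -5.5000
Σ(xᵢ − x̄)² = 1033.0000 ⇒ m₂ = 1033.0000/4 = 258.25000
Σ(xᵢ − x̄)³ = 17820.0000 ⇒ m₃ = 17820.0000/4 = 4455.00000
m₂^(3/2) = 258.25000^(1.5) = 4150.11848
g₁ = m₃ / m₂^(3/2) = 4455.00000 / 4150.11848 ≈ 1.0735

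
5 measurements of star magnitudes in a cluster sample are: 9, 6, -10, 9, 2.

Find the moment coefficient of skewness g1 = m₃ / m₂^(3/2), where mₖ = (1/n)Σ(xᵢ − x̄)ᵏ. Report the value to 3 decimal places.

-1.064

x̄ = (9 + 6 - 10 + 9 + 2) / 5 = 3.2000
deviations (xᵢ − x̄): 5.8000, 2.8000, -13.2000, 5.8000, -1.2000
Σ(xᵢ − x̄)² = 250.8000 ⇒ m₂ = 250.8000/5 = 50.16000
Σ(xᵢ − x̄)³ = -1889.5200 ⇒ m₃ = -1889.5200/5 = -377.90400
m₂^(3/2) = 50.16000^(1.5) = 355.25180
g1 = m₃ / m₂^(3/2) = -377.90400 / 355.25180 ≈ -1.064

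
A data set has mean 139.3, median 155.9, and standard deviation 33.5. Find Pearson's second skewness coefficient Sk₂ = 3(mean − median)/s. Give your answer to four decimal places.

-1.4866

Sk₂ = 3(139.3 − 155.9) / 33.5 = 3 × -16.6000 / 33.5
    = -49.8000 / 33.5 ≈ -1.4866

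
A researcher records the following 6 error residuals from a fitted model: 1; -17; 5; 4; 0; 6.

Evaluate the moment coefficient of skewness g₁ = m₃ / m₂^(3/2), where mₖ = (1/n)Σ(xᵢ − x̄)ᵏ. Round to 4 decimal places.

-1.5073

x̄ = (1 - 17 + 5 + 4 + 0 + 6) / 6 = -0.1667
deviations (xᵢ − x̄): 1.1667, -16.8333, 5.1667, 4.1667, 0.1667, 6.1667
Σ(xᵢ − x̄)² = 366.8333 ⇒ m₂ = 366.8333/6 = 61.13889
Σ(xᵢ − x̄)³ = -4323.5556 ⇒ m₃ = -4323.5556/6 = -720.59259
m₂^(3/2) = 61.13889^(1.5) = 478.05329
g₁ = m₃ / m₂^(3/2) = -720.59259 / 478.05329 ≈ -1.5073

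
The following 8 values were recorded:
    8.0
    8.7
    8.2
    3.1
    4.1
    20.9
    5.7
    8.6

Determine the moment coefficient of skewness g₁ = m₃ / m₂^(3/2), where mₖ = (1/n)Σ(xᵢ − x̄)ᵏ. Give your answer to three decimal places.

x̄ = (8.0 + 8.7 + 8.2 + 3.1 + 4.1 + 20.9 + 5.7 + 8.6) / 8 = 8.4125
deviations (xᵢ − x̄): -0.4125, 0.2875, -0.2125, -5.3125, -4.3125, 12.4875, -2.7125, 0.1875
Σ(xᵢ − x̄)² = 210.4487 ⇒ m₂ = 210.4487/8 = 26.30609
Σ(xᵢ − x̄)³ = 1697.1292 ⇒ m₃ = 1697.1292/8 = 212.14114
m₂^(3/2) = 26.30609^(1.5) = 134.92255
g₁ = m₃ / m₂^(3/2) = 212.14114 / 134.92255 ≈ 1.572

1.572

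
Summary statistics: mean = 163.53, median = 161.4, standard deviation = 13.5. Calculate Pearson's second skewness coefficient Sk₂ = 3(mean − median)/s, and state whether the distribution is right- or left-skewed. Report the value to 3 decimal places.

Sk₂ = 3(163.53 − 161.4) / 13.5 = 3 × 2.1300 / 13.5
    = 6.3900 / 13.5 ≈ 0.473
Sk₂ > 0 ⇒ mean > median ⇒ right-skewed (positive skew).

0.473, right-skewed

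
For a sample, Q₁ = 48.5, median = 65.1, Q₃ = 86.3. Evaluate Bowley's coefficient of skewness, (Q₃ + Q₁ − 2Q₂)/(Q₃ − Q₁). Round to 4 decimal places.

numerator: Q₃ + Q₁ − 2Q₂ = 86.3 + 48.5 − 2×65.1 = 4.6000
denominator: Q₃ − Q₁ = 86.3 − 48.5 = 37.8000
Bowley skewness = 4.6000 / 37.8000 ≈ 0.1217

0.1217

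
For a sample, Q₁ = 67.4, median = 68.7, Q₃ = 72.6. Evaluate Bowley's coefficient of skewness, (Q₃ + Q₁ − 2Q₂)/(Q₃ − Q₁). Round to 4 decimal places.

numerator: Q₃ + Q₁ − 2Q₂ = 72.6 + 67.4 − 2×68.7 = 2.6000
denominator: Q₃ − Q₁ = 72.6 − 67.4 = 5.2000
Bowley skewness = 2.6000 / 5.2000 ≈ 0.5000

0.5000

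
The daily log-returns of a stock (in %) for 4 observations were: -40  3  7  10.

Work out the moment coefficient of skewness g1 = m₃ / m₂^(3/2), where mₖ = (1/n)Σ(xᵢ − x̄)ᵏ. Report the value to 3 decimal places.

-1.104

x̄ = (-40 + 3 + 7 + 10) / 4 = -5.0000
deviations (xᵢ − x̄): -35.0000, 8.0000, 12.0000, 15.0000
Σ(xᵢ − x̄)² = 1658.0000 ⇒ m₂ = 1658.0000/4 = 414.50000
Σ(xᵢ − x̄)³ = -37260.0000 ⇒ m₃ = -37260.0000/4 = -9315.00000
m₂^(3/2) = 414.50000^(1.5) = 8438.91869
g1 = m₃ / m₂^(3/2) = -9315.00000 / 8438.91869 ≈ -1.104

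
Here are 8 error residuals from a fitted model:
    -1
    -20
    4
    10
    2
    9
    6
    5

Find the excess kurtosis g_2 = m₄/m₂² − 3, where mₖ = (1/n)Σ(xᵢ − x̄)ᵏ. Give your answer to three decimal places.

x̄ = 1.8750
Σ(xᵢ − x̄)² = 634.8750 ⇒ m₂ = 79.35938
Σ(xᵢ − x̄)⁴ = 236386.0254 ⇒ m₄ = 29548.25317
m₂² = 6297.91040
g_2 = m₄/m₂² − 3 = 4.69176 − 3 ≈ 1.692

1.692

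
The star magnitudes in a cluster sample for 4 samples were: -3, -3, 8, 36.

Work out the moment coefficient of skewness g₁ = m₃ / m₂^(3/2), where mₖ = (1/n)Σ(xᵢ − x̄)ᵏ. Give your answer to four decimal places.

x̄ = (-3 - 3 + 8 + 36) / 4 = 9.5000
deviations (xᵢ − x̄): -12.5000, -12.5000, -1.5000, 26.5000
Σ(xᵢ − x̄)² = 1017.0000 ⇒ m₂ = 1017.0000/4 = 254.25000
Σ(xᵢ − x̄)³ = 14700.0000 ⇒ m₃ = 14700.0000/4 = 3675.00000
m₂^(3/2) = 254.25000^(1.5) = 4054.07186
g₁ = m₃ / m₂^(3/2) = 3675.00000 / 4054.07186 ≈ 0.9065

0.9065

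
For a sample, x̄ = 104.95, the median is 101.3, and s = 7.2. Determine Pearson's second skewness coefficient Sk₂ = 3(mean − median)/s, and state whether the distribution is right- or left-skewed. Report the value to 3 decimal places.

Sk₂ = 3(104.95 − 101.3) / 7.2 = 3 × 3.6500 / 7.2
    = 10.9500 / 7.2 ≈ 1.521
Sk₂ > 0 ⇒ mean > median ⇒ right-skewed (positive skew).

1.521, right-skewed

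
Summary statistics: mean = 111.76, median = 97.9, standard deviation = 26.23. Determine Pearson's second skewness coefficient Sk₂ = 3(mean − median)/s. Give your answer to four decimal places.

1.5852

Sk₂ = 3(111.76 − 97.9) / 26.23 = 3 × 13.8600 / 26.23
    = 41.5800 / 26.23 ≈ 1.5852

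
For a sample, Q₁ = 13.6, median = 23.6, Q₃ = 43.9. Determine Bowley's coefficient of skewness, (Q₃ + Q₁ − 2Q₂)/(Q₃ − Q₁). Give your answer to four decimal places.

numerator: Q₃ + Q₁ − 2Q₂ = 43.9 + 13.6 − 2×23.6 = 10.3000
denominator: Q₃ − Q₁ = 43.9 − 13.6 = 30.3000
Bowley skewness = 10.3000 / 30.3000 ≈ 0.3399

0.3399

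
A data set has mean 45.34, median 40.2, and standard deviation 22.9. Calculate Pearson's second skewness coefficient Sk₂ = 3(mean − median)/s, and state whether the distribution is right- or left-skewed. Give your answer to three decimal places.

Sk₂ = 3(45.34 − 40.2) / 22.9 = 3 × 5.1400 / 22.9
    = 15.4200 / 22.9 ≈ 0.673
Sk₂ > 0 ⇒ mean > median ⇒ right-skewed (positive skew).

0.673, right-skewed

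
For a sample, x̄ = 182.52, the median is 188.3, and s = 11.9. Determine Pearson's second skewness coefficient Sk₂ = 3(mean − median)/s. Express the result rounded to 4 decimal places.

-1.4571

Sk₂ = 3(182.52 − 188.3) / 11.9 = 3 × -5.7800 / 11.9
    = -17.3400 / 11.9 ≈ -1.4571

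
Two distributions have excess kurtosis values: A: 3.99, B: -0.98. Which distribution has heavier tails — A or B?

A

Higher excess kurtosis ⇒ heavier tails relative to the normal distribution.
3.99 vs -0.98: the larger is 3.99, so A has heavier tails. (A is leptokurtic — heavier-than-normal tails; the other is platykurtic.)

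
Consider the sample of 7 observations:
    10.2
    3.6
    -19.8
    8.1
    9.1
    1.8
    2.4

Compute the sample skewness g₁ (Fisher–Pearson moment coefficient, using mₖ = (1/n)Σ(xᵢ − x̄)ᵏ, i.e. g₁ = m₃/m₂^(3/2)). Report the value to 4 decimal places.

-1.5963

x̄ = (10.2 + 3.6 - 19.8 + 8.1 + 9.1 + 1.8 + 2.4) / 7 = 2.2000
deviations (xᵢ − x̄): 8.0000, 1.4000, -22.0000, 5.9000, 6.9000, -0.4000, 0.2000
Σ(xᵢ − x̄)² = 632.5800 ⇒ m₂ = 632.5800/7 = 90.36857
Σ(xᵢ − x̄)³ = -9599.4240 ⇒ m₃ = -9599.4240/7 = -1371.34629
m₂^(3/2) = 90.36857^(1.5) = 859.06520
g₁ = m₃ / m₂^(3/2) = -1371.34629 / 859.06520 ≈ -1.5963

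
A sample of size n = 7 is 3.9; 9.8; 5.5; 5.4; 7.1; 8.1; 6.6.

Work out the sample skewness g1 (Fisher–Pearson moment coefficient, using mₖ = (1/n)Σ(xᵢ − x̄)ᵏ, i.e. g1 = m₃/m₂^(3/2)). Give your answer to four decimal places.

0.2838

x̄ = (3.9 + 9.8 + 5.5 + 5.4 + 7.1 + 8.1 + 6.6) / 7 = 6.6286
deviations (xᵢ − x̄): -2.7286, 3.1714, -1.1286, -1.2286, 0.4714, 1.4714, -0.0286
Σ(xᵢ − x̄)² = 22.6743 ⇒ m₂ = 22.6743/7 = 3.23918
Σ(xᵢ − x̄)³ = 11.5823 ⇒ m₃ = 11.5823/7 = 1.65462
m₂^(3/2) = 3.23918^(1.5) = 5.82980
g1 = m₃ / m₂^(3/2) = 1.65462 / 5.82980 ≈ 0.2838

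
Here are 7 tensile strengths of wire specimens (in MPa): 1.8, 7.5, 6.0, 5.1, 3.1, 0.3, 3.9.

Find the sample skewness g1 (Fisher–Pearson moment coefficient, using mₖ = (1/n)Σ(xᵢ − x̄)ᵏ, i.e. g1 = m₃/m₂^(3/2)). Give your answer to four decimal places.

x̄ = (1.8 + 7.5 + 6.0 + 5.1 + 3.1 + 0.3 + 3.9) / 7 = 3.9571
deviations (xᵢ − x̄): -2.1571, 3.5429, 2.0429, 1.1429, -0.8571, -3.6571, -0.0571
Σ(xᵢ − x̄)² = 36.7971 ⇒ m₂ = 36.7971/7 = 5.25673
Σ(xᵢ − x̄)³ = -5.0934 ⇒ m₃ = -5.0934/7 = -0.72763
m₂^(3/2) = 5.25673^(1.5) = 12.05242
g1 = m₃ / m₂^(3/2) = -0.72763 / 12.05242 ≈ -0.0604

-0.0604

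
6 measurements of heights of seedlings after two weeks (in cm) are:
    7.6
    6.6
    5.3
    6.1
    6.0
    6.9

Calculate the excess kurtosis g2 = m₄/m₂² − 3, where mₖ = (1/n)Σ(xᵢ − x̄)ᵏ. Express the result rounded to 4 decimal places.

-0.8683

x̄ = 6.4167
Σ(xᵢ − x̄)² = 3.1883 ⇒ m₂ = 0.53139
Σ(xᵢ − x̄)⁴ = 3.6115 ⇒ m₄ = 0.60192
m₂² = 0.28237
g2 = m₄/m₂² − 3 = 2.13166 − 3 ≈ -0.8683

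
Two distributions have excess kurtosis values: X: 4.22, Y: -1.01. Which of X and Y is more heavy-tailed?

Higher excess kurtosis ⇒ heavier tails relative to the normal distribution.
4.22 vs -1.01: the larger is 4.22, so X has heavier tails. (X is leptokurtic — heavier-than-normal tails; the other is platykurtic.)

X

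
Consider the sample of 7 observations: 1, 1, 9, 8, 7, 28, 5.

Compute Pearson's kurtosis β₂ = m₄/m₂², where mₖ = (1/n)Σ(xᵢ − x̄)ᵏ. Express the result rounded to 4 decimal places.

4.1535

x̄ = 8.4286
Σ(xᵢ − x̄)² = 507.7143 ⇒ m₂ = 72.53061
Σ(xᵢ − x̄)⁴ = 152953.2303 ⇒ m₄ = 21850.46147
m₂² = 5260.68971
β₂ = m₄/m₂² = 21850.46147 / 5260.68971 ≈ 4.1535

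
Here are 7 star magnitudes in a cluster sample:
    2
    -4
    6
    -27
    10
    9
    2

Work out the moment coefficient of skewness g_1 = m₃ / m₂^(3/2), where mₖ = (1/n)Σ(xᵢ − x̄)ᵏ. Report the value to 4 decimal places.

-1.4862

x̄ = (2 - 4 + 6 - 27 + 10 + 9 + 2) / 7 = -0.2857
deviations (xᵢ − x̄): 2.2857, -3.7143, 6.2857, -26.7143, 10.2857, 9.2857, 2.2857
Σ(xᵢ − x̄)² = 969.4286 ⇒ m₂ = 969.4286/7 = 138.48980
Σ(xᵢ − x̄)³ = -16954.8980 ⇒ m₃ = -16954.8980/7 = -2422.12828
m₂^(3/2) = 138.48980^(1.5) = 1629.77129
g_1 = m₃ / m₂^(3/2) = -2422.12828 / 1629.77129 ≈ -1.4862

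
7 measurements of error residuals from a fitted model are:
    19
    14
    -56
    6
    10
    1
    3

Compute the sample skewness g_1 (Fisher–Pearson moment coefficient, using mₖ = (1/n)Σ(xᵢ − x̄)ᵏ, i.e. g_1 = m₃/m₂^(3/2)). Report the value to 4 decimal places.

x̄ = (19 + 14 - 56 + 6 + 10 + 1 + 3) / 7 = -0.4286
deviations (xᵢ − x̄): 19.4286, 14.4286, -55.5714, 6.4286, 10.4286, 1.4286, 3.4286
Σ(xᵢ − x̄)² = 3837.7143 ⇒ m₂ = 3837.7143/7 = 548.24490
Σ(xᵢ − x̄)³ = -159834.2449 ⇒ m₃ = -159834.2449/7 = -22833.46356
m₂^(3/2) = 548.24490^(1.5) = 12836.95143
g_1 = m₃ / m₂^(3/2) = -22833.46356 / 12836.95143 ≈ -1.7787

-1.7787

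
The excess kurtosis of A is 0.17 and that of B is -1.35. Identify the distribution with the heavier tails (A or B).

A

Higher excess kurtosis ⇒ heavier tails relative to the normal distribution.
0.17 vs -1.35: the larger is 0.17, so A has heavier tails. (A is leptokurtic — heavier-than-normal tails; the other is platykurtic.)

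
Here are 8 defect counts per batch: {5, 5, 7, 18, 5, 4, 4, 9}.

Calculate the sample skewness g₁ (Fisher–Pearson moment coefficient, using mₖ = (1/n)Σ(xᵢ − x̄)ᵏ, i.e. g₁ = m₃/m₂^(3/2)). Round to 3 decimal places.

1.765

x̄ = (5 + 5 + 7 + 18 + 5 + 4 + 4 + 9) / 8 = 7.1250
deviations (xᵢ − x̄): -2.1250, -2.1250, -0.1250, 10.8750, -2.1250, -3.1250, -3.1250, 1.8750
Σ(xᵢ − x̄)² = 154.8750 ⇒ m₂ = 154.8750/8 = 19.35938
Σ(xᵢ − x̄)³ = 1202.9063 ⇒ m₃ = 1202.9063/8 = 150.36328
m₂^(3/2) = 19.35938^(1.5) = 85.17988
g₁ = m₃ / m₂^(3/2) = 150.36328 / 85.17988 ≈ 1.765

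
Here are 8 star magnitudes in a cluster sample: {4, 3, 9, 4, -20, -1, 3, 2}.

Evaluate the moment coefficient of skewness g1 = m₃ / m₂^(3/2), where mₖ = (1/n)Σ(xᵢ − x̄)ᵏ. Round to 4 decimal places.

x̄ = (4 + 3 + 9 + 4 - 20 - 1 + 3 + 2) / 8 = 0.5000
deviations (xᵢ − x̄): 3.5000, 2.5000, 8.5000, 3.5000, -20.5000, -1.5000, 2.5000, 1.5000
Σ(xᵢ − x̄)² = 534.0000 ⇒ m₂ = 534.0000/8 = 66.75000
Σ(xᵢ − x̄)³ = -7884.0000 ⇒ m₃ = -7884.0000/8 = -985.50000
m₂^(3/2) = 66.75000^(1.5) = 545.35199
g1 = m₃ / m₂^(3/2) = -985.50000 / 545.35199 ≈ -1.8071

-1.8071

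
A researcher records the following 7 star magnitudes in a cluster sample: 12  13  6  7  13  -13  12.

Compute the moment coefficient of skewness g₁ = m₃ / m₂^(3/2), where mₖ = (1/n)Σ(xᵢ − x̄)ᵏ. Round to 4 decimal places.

-1.6693

x̄ = (12 + 13 + 6 + 7 + 13 - 13 + 12) / 7 = 7.1429
deviations (xᵢ − x̄): 4.8571, 5.8571, -1.1429, -0.1429, 5.8571, -20.1429, 4.8571
Σ(xᵢ − x̄)² = 522.8571 ⇒ m₂ = 522.8571/7 = 74.69388
Σ(xᵢ − x̄)³ = -7543.1020 ⇒ m₃ = -7543.1020/7 = -1077.58601
m₂^(3/2) = 74.69388^(1.5) = 645.54647
g₁ = m₃ / m₂^(3/2) = -1077.58601 / 645.54647 ≈ -1.6693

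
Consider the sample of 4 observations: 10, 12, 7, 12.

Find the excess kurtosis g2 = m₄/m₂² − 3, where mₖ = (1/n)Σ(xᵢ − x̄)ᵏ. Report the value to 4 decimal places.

x̄ = 10.2500
Σ(xᵢ − x̄)² = 16.7500 ⇒ m₂ = 4.18750
Σ(xᵢ − x̄)⁴ = 130.3281 ⇒ m₄ = 32.58203
m₂² = 17.53516
g2 = m₄/m₂² − 3 = 1.85810 − 3 ≈ -1.1419

-1.1419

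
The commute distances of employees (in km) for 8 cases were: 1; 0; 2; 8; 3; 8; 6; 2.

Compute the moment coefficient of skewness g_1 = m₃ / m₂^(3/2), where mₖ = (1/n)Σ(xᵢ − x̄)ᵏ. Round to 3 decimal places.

x̄ = (1 + 0 + 2 + 8 + 3 + 8 + 6 + 2) / 8 = 3.7500
deviations (xᵢ − x̄): -2.7500, -3.7500, -1.7500, 4.2500, -0.7500, 4.2500, 2.2500, -1.7500
Σ(xᵢ − x̄)² = 69.5000 ⇒ m₂ = 69.5000/8 = 8.68750
Σ(xᵢ − x̄)³ = 80.2500 ⇒ m₃ = 80.2500/8 = 10.03125
m₂^(3/2) = 8.68750^(1.5) = 25.60603
g_1 = m₃ / m₂^(3/2) = 10.03125 / 25.60603 ≈ 0.392

0.392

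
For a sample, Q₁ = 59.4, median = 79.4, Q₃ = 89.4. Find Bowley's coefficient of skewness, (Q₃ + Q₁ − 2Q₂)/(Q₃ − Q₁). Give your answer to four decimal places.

-0.3333

numerator: Q₃ + Q₁ − 2Q₂ = 89.4 + 59.4 − 2×79.4 = -10.0000
denominator: Q₃ − Q₁ = 89.4 − 59.4 = 30.0000
Bowley skewness = -10.0000 / 30.0000 ≈ -0.3333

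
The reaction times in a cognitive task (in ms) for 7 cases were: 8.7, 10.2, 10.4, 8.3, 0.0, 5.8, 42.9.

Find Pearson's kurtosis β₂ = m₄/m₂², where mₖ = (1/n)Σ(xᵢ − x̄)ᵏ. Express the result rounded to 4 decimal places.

x̄ = 12.3286
Σ(xᵢ − x̄)² = 1166.8743 ⇒ m₂ = 166.69633
Σ(xᵢ − x̄)⁴ = 898889.8935 ⇒ m₄ = 128412.84194
m₂² = 27787.66528
β₂ = m₄/m₂² = 128412.84194 / 27787.66528 ≈ 4.6212

4.6212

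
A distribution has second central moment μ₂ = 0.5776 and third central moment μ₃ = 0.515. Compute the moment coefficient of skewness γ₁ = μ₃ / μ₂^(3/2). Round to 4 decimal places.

1.1732

σ = √μ₂ = √0.5776 = 0.76000
σ³ = μ₂^(3/2) = 0.43898
γ₁ = μ₃/σ³ = 0.515 / 0.43898 ≈ 1.1732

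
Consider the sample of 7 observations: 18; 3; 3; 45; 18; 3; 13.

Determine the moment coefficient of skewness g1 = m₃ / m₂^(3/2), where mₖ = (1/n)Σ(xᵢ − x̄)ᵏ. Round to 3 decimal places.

x̄ = (18 + 3 + 3 + 45 + 18 + 3 + 13) / 7 = 14.7143
deviations (xᵢ − x̄): 3.2857, -11.7143, -11.7143, 30.2857, 3.2857, -11.7143, -1.7143
Σ(xᵢ − x̄)² = 1353.4286 ⇒ m₂ = 1353.4286/7 = 193.34694
Σ(xᵢ − x̄)³ = 23022.2449 ⇒ m₃ = 23022.2449/7 = 3288.89213
m₂^(3/2) = 193.34694^(1.5) = 2688.47468
g1 = m₃ / m₂^(3/2) = 3288.89213 / 2688.47468 ≈ 1.223

1.223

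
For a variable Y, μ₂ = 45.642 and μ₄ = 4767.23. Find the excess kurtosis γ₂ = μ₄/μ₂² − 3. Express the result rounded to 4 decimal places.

-0.7116

μ₂² = 45.642² = 2083.19216
μ₄/μ₂² = 4767.23 / 2083.19216 = 2.28843
γ₂ = 2.28843 − 3 ≈ -0.7116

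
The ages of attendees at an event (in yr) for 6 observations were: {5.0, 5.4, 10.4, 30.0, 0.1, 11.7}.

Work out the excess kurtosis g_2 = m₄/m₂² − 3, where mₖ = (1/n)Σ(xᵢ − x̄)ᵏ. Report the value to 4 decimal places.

x̄ = 10.4333
Σ(xᵢ − x̄)² = 546.0933 ⇒ m₂ = 91.01556
Σ(xᵢ − x̄)⁴ = 159494.9238 ⇒ m₄ = 26582.48730
m₂² = 8283.83135
g_2 = m₄/m₂² − 3 = 3.20896 − 3 ≈ 0.2090

0.2090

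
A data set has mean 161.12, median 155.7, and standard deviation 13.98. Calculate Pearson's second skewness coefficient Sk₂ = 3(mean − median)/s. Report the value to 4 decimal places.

Sk₂ = 3(161.12 − 155.7) / 13.98 = 3 × 5.4200 / 13.98
    = 16.2600 / 13.98 ≈ 1.1631

1.1631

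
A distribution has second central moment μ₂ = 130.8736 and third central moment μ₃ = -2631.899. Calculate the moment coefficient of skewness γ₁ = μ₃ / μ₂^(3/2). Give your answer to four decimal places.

-1.7579

σ = √μ₂ = √130.8736 = 11.44000
σ³ = μ₂^(3/2) = 1497.19398
γ₁ = μ₃/σ³ = -2631.899 / 1497.19398 ≈ -1.7579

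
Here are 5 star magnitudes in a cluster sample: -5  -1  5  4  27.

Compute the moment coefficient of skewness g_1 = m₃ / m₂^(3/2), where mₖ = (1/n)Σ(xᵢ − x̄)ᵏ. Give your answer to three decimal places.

x̄ = (-5 - 1 + 5 + 4 + 27) / 5 = 6.0000
deviations (xᵢ − x̄): -11.0000, -7.0000, -1.0000, -2.0000, 21.0000
Σ(xᵢ − x̄)² = 616.0000 ⇒ m₂ = 616.0000/5 = 123.20000
Σ(xᵢ − x̄)³ = 7578.0000 ⇒ m₃ = 7578.0000/5 = 1515.60000
m₂^(3/2) = 123.20000^(1.5) = 1367.46450
g_1 = m₃ / m₂^(3/2) = 1515.60000 / 1367.46450 ≈ 1.108

1.108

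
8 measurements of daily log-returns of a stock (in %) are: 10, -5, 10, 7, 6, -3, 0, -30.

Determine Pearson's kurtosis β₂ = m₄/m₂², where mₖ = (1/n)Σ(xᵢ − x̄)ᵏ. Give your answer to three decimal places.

x̄ = -0.6250
Σ(xᵢ − x̄)² = 1215.8750 ⇒ m₂ = 151.98438
Σ(xᵢ − x̄)⁴ = 775773.8691 ⇒ m₄ = 96971.73364
m₂² = 23099.25024
β₂ = m₄/m₂² = 96971.73364 / 23099.25024 ≈ 4.198

4.198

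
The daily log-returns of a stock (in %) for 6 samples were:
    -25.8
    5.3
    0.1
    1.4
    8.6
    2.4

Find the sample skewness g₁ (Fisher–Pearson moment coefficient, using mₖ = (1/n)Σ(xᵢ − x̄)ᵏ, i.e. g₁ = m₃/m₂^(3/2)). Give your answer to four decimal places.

-1.5403

x̄ = (-25.8 + 5.3 + 0.1 + 1.4 + 8.6 + 2.4) / 6 = -1.3333
deviations (xᵢ − x̄): -24.4667, 6.6333, 1.4333, 2.7333, 9.9333, 3.7333
Σ(xᵢ − x̄)² = 764.7533 ⇒ m₂ = 764.7533/6 = 127.45889
Σ(xᵢ − x̄)³ = -13298.7744 ⇒ m₃ = -13298.7744/6 = -2216.46241
m₂^(3/2) = 127.45889^(1.5) = 1438.98144
g₁ = m₃ / m₂^(3/2) = -2216.46241 / 1438.98144 ≈ -1.5403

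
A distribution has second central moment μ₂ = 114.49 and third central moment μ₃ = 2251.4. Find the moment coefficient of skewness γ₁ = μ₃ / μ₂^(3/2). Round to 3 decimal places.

σ = √μ₂ = √114.49 = 10.70000
σ³ = μ₂^(3/2) = 1225.04300
γ₁ = μ₃/σ³ = 2251.4 / 1225.04300 ≈ 1.838

1.838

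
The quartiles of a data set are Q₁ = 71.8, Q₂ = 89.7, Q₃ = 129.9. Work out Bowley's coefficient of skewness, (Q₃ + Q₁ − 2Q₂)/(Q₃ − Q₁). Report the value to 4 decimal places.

0.3838

numerator: Q₃ + Q₁ − 2Q₂ = 129.9 + 71.8 − 2×89.7 = 22.3000
denominator: Q₃ − Q₁ = 129.9 − 71.8 = 58.1000
Bowley skewness = 22.3000 / 58.1000 ≈ 0.3838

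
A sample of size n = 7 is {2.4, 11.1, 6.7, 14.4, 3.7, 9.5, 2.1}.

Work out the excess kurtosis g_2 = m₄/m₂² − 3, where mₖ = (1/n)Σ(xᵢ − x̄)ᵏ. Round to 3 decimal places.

-1.299

x̄ = 7.1286
Σ(xᵢ − x̄)² = 133.8543 ⇒ m₂ = 19.12204
Σ(xᵢ − x̄)⁴ = 4353.5818 ⇒ m₄ = 621.94025
m₂² = 365.65244
g_2 = m₄/m₂² − 3 = 1.70091 − 3 ≈ -1.299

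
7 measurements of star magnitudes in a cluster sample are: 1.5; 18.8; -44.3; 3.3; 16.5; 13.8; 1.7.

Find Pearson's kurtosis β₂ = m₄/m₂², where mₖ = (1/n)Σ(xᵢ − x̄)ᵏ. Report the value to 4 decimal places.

4.1796

x̄ = 1.6143
Σ(xᵢ − x̄)² = 2776.4086 ⇒ m₂ = 396.62980
Σ(xᵢ − x̄)⁴ = 4602565.2434 ⇒ m₄ = 657509.32049
m₂² = 157315.19501
β₂ = m₄/m₂² = 657509.32049 / 157315.19501 ≈ 4.1796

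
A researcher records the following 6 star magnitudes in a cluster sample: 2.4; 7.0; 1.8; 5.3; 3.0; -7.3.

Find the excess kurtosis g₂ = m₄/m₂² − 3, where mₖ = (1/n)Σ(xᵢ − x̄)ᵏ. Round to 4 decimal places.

0.2658

x̄ = 2.0333
Σ(xᵢ − x̄)² = 123.5733 ⇒ m₂ = 20.59556
Σ(xᵢ − x̄)⁴ = 8311.6118 ⇒ m₄ = 1385.26863
m₂² = 424.17691
g₂ = m₄/m₂² − 3 = 3.26578 − 3 ≈ 0.2658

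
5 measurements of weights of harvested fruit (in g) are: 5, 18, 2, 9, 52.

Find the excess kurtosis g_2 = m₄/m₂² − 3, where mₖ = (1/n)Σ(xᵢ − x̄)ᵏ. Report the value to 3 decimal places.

x̄ = 17.2000
Σ(xᵢ − x̄)² = 1658.8000 ⇒ m₂ = 331.76000
Σ(xᵢ − x̄)⁴ = 1546672.3360 ⇒ m₄ = 309334.46720
m₂² = 110064.69760
g_2 = m₄/m₂² − 3 = 2.81048 − 3 ≈ -0.190

-0.190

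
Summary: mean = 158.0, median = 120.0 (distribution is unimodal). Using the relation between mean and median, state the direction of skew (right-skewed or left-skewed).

mean − median = 158.0 − 120.0 = 38.0
mean > median ⇒ the longer tail is on the right ⇒ right-skewed (positively skewed).

right-skewed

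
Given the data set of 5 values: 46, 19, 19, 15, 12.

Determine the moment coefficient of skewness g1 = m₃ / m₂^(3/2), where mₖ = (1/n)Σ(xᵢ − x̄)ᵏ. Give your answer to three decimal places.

x̄ = (46 + 19 + 19 + 15 + 12) / 5 = 22.2000
deviations (xᵢ − x̄): 23.8000, -3.2000, -3.2000, -7.2000, -10.2000
Σ(xᵢ − x̄)² = 742.8000 ⇒ m₂ = 742.8000/5 = 148.56000
Σ(xᵢ − x̄)³ = 11981.2800 ⇒ m₃ = 11981.2800/5 = 2396.25600
m₂^(3/2) = 148.56000^(1.5) = 1810.72641
g1 = m₃ / m₂^(3/2) = 2396.25600 / 1810.72641 ≈ 1.323

1.323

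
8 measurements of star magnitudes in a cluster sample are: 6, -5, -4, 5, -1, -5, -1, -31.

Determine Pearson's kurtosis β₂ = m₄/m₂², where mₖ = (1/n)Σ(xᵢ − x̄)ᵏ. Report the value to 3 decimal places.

x̄ = -4.5000
Σ(xᵢ − x̄)² = 928.0000 ⇒ m₂ = 116.00000
Σ(xᵢ − x̄)⁴ = 513755.5000 ⇒ m₄ = 64219.43750
m₂² = 13456.00000
β₂ = m₄/m₂² = 64219.43750 / 13456.00000 ≈ 4.773

4.773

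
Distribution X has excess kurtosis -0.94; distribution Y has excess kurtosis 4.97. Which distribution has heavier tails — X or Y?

Higher excess kurtosis ⇒ heavier tails relative to the normal distribution.
-0.94 vs 4.97: the larger is 4.97, so Y has heavier tails. (Y is leptokurtic — heavier-than-normal tails; the other is platykurtic.)

Y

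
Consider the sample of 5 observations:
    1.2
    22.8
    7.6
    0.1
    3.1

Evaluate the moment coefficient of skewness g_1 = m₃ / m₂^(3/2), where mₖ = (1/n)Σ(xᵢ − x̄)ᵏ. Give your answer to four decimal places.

1.1801

x̄ = (1.2 + 22.8 + 7.6 + 0.1 + 3.1) / 5 = 6.9600
deviations (xᵢ − x̄): -5.7600, 15.8400, 0.6400, -6.8600, -3.8600
Σ(xᵢ − x̄)² = 346.4520 ⇒ m₂ = 346.4520/5 = 69.29040
Σ(xᵢ − x̄)³ = 3403.1626 ⇒ m₃ = 3403.1626/5 = 680.63251
m₂^(3/2) = 69.29040^(1.5) = 576.77922
g_1 = m₃ / m₂^(3/2) = 680.63251 / 576.77922 ≈ 1.1801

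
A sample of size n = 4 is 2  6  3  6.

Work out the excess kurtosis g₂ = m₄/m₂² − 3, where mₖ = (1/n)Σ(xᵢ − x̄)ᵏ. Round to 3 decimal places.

x̄ = 4.2500
Σ(xᵢ − x̄)² = 12.7500 ⇒ m₂ = 3.18750
Σ(xᵢ − x̄)⁴ = 46.8281 ⇒ m₄ = 11.70703
m₂² = 10.16016
g₂ = m₄/m₂² − 3 = 1.15225 − 3 ≈ -1.848

-1.848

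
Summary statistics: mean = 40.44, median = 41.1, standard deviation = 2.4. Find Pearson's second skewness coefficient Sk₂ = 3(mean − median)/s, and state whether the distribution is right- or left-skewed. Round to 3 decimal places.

Sk₂ = 3(40.44 − 41.1) / 2.4 = 3 × -0.6600 / 2.4
    = -1.9800 / 2.4 ≈ -0.825
Sk₂ < 0 ⇒ mean < median ⇒ left-skewed (negative skew).

-0.825, left-skewed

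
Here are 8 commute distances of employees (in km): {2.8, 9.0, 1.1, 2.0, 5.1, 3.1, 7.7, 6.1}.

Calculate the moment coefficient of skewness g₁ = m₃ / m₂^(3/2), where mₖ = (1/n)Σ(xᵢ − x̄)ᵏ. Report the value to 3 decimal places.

0.316

x̄ = (2.8 + 9.0 + 1.1 + 2.0 + 5.1 + 3.1 + 7.7 + 6.1) / 8 = 4.6125
deviations (xᵢ − x̄): -1.8125, 4.3875, -3.5125, -2.6125, 0.4875, -1.5125, 3.0875, 1.4875
Σ(xᵢ − x̄)² = 55.9688 ⇒ m₂ = 55.9688/8 = 6.99609
Σ(xᵢ − x̄)³ = 46.7182 ⇒ m₃ = 46.7182/8 = 5.83977
m₂^(3/2) = 6.99609^(1.5) = 18.50476
g₁ = m₃ / m₂^(3/2) = 5.83977 / 18.50476 ≈ 0.316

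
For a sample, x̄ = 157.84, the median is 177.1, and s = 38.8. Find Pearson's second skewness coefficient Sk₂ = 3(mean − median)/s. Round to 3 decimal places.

-1.489

Sk₂ = 3(157.84 − 177.1) / 38.8 = 3 × -19.2600 / 38.8
    = -57.7800 / 38.8 ≈ -1.489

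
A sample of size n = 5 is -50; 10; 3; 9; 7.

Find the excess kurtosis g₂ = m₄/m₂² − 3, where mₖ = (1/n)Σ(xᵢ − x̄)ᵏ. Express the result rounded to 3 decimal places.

0.195

x̄ = -4.2000
Σ(xᵢ − x̄)² = 2650.8000 ⇒ m₂ = 530.16000
Σ(xᵢ − x̄)⁴ = 4489534.4160 ⇒ m₄ = 897906.88320
m₂² = 281069.62560
g₂ = m₄/m₂² − 3 = 3.19461 − 3 ≈ 0.195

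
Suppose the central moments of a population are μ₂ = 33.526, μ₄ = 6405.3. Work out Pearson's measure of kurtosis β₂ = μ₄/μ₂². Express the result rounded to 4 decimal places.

μ₂² = 33.526² = 1123.99268
μ₄/μ₂² = 6405.3 / 1123.99268 = 5.69870
β₂ ≈ 5.6987

5.6987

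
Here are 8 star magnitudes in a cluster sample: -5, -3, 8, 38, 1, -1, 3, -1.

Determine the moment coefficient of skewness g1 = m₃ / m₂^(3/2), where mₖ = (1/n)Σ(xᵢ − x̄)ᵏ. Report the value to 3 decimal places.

1.927

x̄ = (-5 - 3 + 8 + 38 + 1 - 1 + 3 - 1) / 8 = 5.0000
deviations (xᵢ − x̄): -10.0000, -8.0000, 3.0000, 33.0000, -4.0000, -6.0000, -2.0000, -6.0000
Σ(xᵢ − x̄)² = 1354.0000 ⇒ m₂ = 1354.0000/8 = 169.25000
Σ(xᵢ − x̄)³ = 33948.0000 ⇒ m₃ = 33948.0000/8 = 4243.50000
m₂^(3/2) = 169.25000^(1.5) = 2201.87680
g1 = m₃ / m₂^(3/2) = 4243.50000 / 2201.87680 ≈ 1.927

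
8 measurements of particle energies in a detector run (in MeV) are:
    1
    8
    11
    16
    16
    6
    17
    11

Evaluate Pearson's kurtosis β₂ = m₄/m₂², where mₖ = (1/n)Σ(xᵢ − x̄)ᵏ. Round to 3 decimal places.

2.100

x̄ = 10.7500
Σ(xᵢ − x̄)² = 219.5000 ⇒ m₂ = 27.43750
Σ(xᵢ − x̄)⁴ = 12648.4063 ⇒ m₄ = 1581.05078
m₂² = 752.81641
β₂ = m₄/m₂² = 1581.05078 / 752.81641 ≈ 2.100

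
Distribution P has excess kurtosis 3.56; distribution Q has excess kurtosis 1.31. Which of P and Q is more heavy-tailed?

P

Higher excess kurtosis ⇒ heavier tails relative to the normal distribution.
3.56 vs 1.31: the larger is 3.56, so P has heavier tails.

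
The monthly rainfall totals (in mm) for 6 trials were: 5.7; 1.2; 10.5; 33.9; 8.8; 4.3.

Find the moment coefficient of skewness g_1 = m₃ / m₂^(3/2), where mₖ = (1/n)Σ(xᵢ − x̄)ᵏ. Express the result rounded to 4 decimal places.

1.4829

x̄ = (5.7 + 1.2 + 10.5 + 33.9 + 8.8 + 4.3) / 6 = 10.7333
deviations (xᵢ − x̄): -5.0333, -9.5333, -0.2333, 23.1667, -1.9333, -6.4333
Σ(xᵢ − x̄)² = 698.0933 ⇒ m₂ = 698.0933/6 = 116.34889
Σ(xᵢ − x̄)³ = 11165.9724 ⇒ m₃ = 11165.9724/6 = 1860.99541
m₂^(3/2) = 116.34889^(1.5) = 1254.99894
g_1 = m₃ / m₂^(3/2) = 1860.99541 / 1254.99894 ≈ 1.4829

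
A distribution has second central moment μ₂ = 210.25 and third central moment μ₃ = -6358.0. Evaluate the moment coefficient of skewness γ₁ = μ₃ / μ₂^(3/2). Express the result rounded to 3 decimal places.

σ = √μ₂ = √210.25 = 14.50000
σ³ = μ₂^(3/2) = 3048.62500
γ₁ = μ₃/σ³ = -6358.0 / 3048.62500 ≈ -2.086

-2.086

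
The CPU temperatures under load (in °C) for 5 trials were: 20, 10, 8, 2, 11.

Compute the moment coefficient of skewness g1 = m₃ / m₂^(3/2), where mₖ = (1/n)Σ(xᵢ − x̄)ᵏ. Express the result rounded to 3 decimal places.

0.387

x̄ = (20 + 10 + 8 + 2 + 11) / 5 = 10.2000
deviations (xᵢ − x̄): 9.8000, -0.2000, -2.2000, -8.2000, 0.8000
Σ(xᵢ − x̄)² = 168.8000 ⇒ m₂ = 168.8000/5 = 33.76000
Σ(xᵢ − x̄)³ = 379.6800 ⇒ m₃ = 379.6800/5 = 75.93600
m₂^(3/2) = 33.76000^(1.5) = 196.15693
g1 = m₃ / m₂^(3/2) = 75.93600 / 196.15693 ≈ 0.387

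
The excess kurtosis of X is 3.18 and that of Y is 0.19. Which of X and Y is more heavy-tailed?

Higher excess kurtosis ⇒ heavier tails relative to the normal distribution.
3.18 vs 0.19: the larger is 3.18, so X has heavier tails.

X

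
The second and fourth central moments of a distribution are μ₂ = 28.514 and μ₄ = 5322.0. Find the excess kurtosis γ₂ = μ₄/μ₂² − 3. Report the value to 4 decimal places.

3.5457

μ₂² = 28.514² = 813.04820
μ₄/μ₂² = 5322.0 / 813.04820 = 6.54574
γ₂ = 6.54574 − 3 ≈ 3.5457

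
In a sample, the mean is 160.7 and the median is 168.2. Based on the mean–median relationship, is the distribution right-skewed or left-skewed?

left-skewed

mean − median = 160.7 − 168.2 = -7.5
mean < median ⇒ the longer tail is on the left ⇒ left-skewed (negatively skewed).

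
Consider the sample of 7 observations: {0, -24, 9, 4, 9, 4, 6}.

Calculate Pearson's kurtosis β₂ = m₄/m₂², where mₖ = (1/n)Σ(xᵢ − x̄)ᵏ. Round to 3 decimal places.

x̄ = 1.1429
Σ(xᵢ − x̄)² = 796.8571 ⇒ m₂ = 113.83673
Σ(xᵢ − x̄)⁴ = 407944.2974 ⇒ m₄ = 58277.75677
m₂² = 12958.80217
β₂ = m₄/m₂² = 58277.75677 / 12958.80217 ≈ 4.497

4.497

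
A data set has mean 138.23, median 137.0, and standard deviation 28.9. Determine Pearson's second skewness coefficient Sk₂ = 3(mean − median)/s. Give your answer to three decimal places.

0.128

Sk₂ = 3(138.23 − 137.0) / 28.9 = 3 × 1.2300 / 28.9
    = 3.6900 / 28.9 ≈ 0.128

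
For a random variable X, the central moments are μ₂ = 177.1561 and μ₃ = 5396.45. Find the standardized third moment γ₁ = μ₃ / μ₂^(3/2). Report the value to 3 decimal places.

2.289

σ = √μ₂ = √177.1561 = 13.31000
σ³ = μ₂^(3/2) = 2357.94769
γ₁ = μ₃/σ³ = 5396.45 / 2357.94769 ≈ 2.289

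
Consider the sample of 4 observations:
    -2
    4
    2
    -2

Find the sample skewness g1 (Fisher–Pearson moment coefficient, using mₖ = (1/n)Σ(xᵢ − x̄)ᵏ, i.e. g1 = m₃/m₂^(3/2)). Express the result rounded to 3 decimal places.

x̄ = (-2 + 4 + 2 - 2) / 4 = 0.5000
deviations (xᵢ − x̄): -2.5000, 3.5000, 1.5000, -2.5000
Σ(xᵢ − x̄)² = 27.0000 ⇒ m₂ = 27.0000/4 = 6.75000
Σ(xᵢ − x̄)³ = 15.0000 ⇒ m₃ = 15.0000/4 = 3.75000
m₂^(3/2) = 6.75000^(1.5) = 17.53701
g1 = m₃ / m₂^(3/2) = 3.75000 / 17.53701 ≈ 0.214

0.214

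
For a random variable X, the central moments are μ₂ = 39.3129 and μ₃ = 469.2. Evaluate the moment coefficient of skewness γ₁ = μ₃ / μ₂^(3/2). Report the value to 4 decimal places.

1.9035

σ = √μ₂ = √39.3129 = 6.27000
σ³ = μ₂^(3/2) = 246.49188
γ₁ = μ₃/σ³ = 469.2 / 246.49188 ≈ 1.9035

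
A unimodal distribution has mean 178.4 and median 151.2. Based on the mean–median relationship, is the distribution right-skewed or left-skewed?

mean − median = 178.4 − 151.2 = 27.2
mean > median ⇒ the longer tail is on the right ⇒ right-skewed (positively skewed).

right-skewed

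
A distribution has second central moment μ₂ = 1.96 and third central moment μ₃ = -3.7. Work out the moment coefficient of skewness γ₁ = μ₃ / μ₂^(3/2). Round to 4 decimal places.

-1.3484

σ = √μ₂ = √1.96 = 1.40000
σ³ = μ₂^(3/2) = 2.74400
γ₁ = μ₃/σ³ = -3.7 / 2.74400 ≈ -1.3484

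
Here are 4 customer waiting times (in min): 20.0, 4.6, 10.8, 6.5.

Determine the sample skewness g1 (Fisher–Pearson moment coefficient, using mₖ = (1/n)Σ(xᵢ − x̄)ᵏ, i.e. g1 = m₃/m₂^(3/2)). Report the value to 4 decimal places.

x̄ = (20.0 + 4.6 + 10.8 + 6.5) / 4 = 10.4750
deviations (xᵢ − x̄): 9.5250, -5.8750, 0.3250, -3.9750
Σ(xᵢ − x̄)² = 141.1475 ⇒ m₂ = 141.1475/4 = 35.28688
Σ(xᵢ − x̄)³ = 598.6091 ⇒ m₃ = 598.6091/4 = 149.65228
m₂^(3/2) = 35.28688^(1.5) = 209.61376
g1 = m₃ / m₂^(3/2) = 149.65228 / 209.61376 ≈ 0.7139

0.7139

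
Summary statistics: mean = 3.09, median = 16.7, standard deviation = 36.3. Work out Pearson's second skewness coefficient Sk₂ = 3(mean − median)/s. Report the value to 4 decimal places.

Sk₂ = 3(3.09 − 16.7) / 36.3 = 3 × -13.6100 / 36.3
    = -40.8300 / 36.3 ≈ -1.1248

-1.1248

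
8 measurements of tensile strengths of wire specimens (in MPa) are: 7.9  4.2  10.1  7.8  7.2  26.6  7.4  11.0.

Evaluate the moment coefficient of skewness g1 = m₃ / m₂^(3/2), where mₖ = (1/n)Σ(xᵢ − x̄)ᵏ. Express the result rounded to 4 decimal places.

x̄ = (7.9 + 4.2 + 10.1 + 7.8 + 7.2 + 26.6 + 7.4 + 11.0) / 8 = 10.2750
deviations (xᵢ − x̄): -2.3750, -6.0750, -0.1750, -2.4750, -3.0750, 16.3250, -2.8750, 0.7250
Σ(xᵢ − x̄)² = 333.4550 ⇒ m₂ = 333.4550/8 = 41.68188
Σ(xᵢ − x̄)³ = 4045.4813 ⇒ m₃ = 4045.4813/8 = 505.68516
m₂^(3/2) = 41.68188^(1.5) = 269.10444
g1 = m₃ / m₂^(3/2) = 505.68516 / 269.10444 ≈ 1.8791

1.8791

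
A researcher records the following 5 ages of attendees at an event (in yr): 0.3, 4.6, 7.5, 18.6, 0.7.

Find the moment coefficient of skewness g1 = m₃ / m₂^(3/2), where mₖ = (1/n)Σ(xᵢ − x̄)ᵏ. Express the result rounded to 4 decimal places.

0.9666

x̄ = (0.3 + 4.6 + 7.5 + 18.6 + 0.7) / 5 = 6.3400
deviations (xᵢ − x̄): -6.0400, -1.7400, 1.1600, 12.2600, -5.6400
Σ(xᵢ − x̄)² = 222.9720 ⇒ m₂ = 222.9720/5 = 44.59440
Σ(xᵢ − x̄)³ = 1439.3090 ⇒ m₃ = 1439.3090/5 = 287.86181
m₂^(3/2) = 44.59440^(1.5) = 297.79712
g1 = m₃ / m₂^(3/2) = 287.86181 / 297.79712 ≈ 0.9666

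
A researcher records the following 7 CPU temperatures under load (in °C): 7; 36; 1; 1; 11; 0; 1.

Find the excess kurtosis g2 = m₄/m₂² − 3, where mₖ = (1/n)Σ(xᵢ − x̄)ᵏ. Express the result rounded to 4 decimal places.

1.2599

x̄ = 8.1429
Σ(xᵢ − x̄)² = 1004.8571 ⇒ m₂ = 143.55102
Σ(xᵢ − x̄)⁴ = 614481.7668 ⇒ m₄ = 87783.10954
m₂² = 20606.89546
g2 = m₄/m₂² − 3 = 4.25989 − 3 ≈ 1.2599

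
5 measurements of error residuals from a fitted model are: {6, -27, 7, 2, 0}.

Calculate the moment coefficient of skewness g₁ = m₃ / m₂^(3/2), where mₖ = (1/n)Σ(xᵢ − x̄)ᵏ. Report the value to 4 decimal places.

x̄ = (6 - 27 + 7 + 2 + 0) / 5 = -2.4000
deviations (xᵢ − x̄): 8.4000, -24.6000, 9.4000, 4.4000, 2.4000
Σ(xᵢ − x̄)² = 789.2000 ⇒ m₂ = 789.2000/5 = 157.84000
Σ(xᵢ − x̄)³ = -13364.6400 ⇒ m₃ = -13364.6400/5 = -2672.92800
m₂^(3/2) = 157.84000^(1.5) = 1983.01321
g₁ = m₃ / m₂^(3/2) = -2672.92800 / 1983.01321 ≈ -1.3479

-1.3479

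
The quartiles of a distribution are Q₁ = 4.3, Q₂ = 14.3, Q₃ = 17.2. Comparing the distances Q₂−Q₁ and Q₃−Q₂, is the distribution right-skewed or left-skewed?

Q₂ − Q₁ = 10.0;  Q₃ − Q₂ = 2.9
Q₂ − Q₁ > Q₃ − Q₂ ⇒ the lower half is more spread out ⇒ left-skewed.

left-skewed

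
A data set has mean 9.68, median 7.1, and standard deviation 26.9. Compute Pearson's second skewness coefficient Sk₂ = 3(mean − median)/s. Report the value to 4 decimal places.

Sk₂ = 3(9.68 − 7.1) / 26.9 = 3 × 2.5800 / 26.9
    = 7.7400 / 26.9 ≈ 0.2877

0.2877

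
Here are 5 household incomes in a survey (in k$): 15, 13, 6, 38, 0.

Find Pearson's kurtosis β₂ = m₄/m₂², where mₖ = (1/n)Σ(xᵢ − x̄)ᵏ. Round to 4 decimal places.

x̄ = 14.4000
Σ(xᵢ − x̄)² = 837.2000 ⇒ m₂ = 167.44000
Σ(xᵢ − x̄)⁴ = 358185.2960 ⇒ m₄ = 71637.05920
m₂² = 28036.15360
β₂ = m₄/m₂² = 71637.05920 / 28036.15360 ≈ 2.5552

2.5552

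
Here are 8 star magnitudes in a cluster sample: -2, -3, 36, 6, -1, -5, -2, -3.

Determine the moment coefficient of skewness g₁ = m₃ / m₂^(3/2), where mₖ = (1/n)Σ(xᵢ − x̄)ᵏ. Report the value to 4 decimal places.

x̄ = (-2 - 3 + 36 + 6 - 1 - 5 - 2 - 3) / 8 = 3.2500
deviations (xᵢ − x̄): -5.2500, -6.2500, 32.7500, 2.7500, -4.2500, -8.2500, -5.2500, -6.2500
Σ(xᵢ − x̄)² = 1299.5000 ⇒ m₂ = 1299.5000/8 = 162.43750
Σ(xᵢ − x̄)³ = 33731.2500 ⇒ m₃ = 33731.2500/8 = 4216.40625
m₂^(3/2) = 162.43750^(1.5) = 2070.28171
g₁ = m₃ / m₂^(3/2) = 4216.40625 / 2070.28171 ≈ 2.0366

2.0366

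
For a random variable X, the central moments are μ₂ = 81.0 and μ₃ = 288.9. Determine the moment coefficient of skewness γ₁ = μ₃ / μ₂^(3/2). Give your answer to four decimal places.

σ = √μ₂ = √81.0 = 9.00000
σ³ = μ₂^(3/2) = 729.00000
γ₁ = μ₃/σ³ = 288.9 / 729.00000 ≈ 0.3963

0.3963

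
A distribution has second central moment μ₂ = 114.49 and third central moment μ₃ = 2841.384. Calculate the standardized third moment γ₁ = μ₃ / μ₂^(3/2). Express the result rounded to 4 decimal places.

2.3194

σ = √μ₂ = √114.49 = 10.70000
σ³ = μ₂^(3/2) = 1225.04300
γ₁ = μ₃/σ³ = 2841.384 / 1225.04300 ≈ 2.3194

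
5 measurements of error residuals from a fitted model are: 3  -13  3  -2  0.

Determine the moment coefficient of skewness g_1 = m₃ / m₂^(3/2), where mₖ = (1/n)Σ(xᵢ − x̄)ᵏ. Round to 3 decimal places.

-1.140

x̄ = (3 - 13 + 3 - 2 + 0) / 5 = -1.8000
deviations (xᵢ − x̄): 4.8000, -11.2000, 4.8000, -0.2000, 1.8000
Σ(xᵢ − x̄)² = 174.8000 ⇒ m₂ = 174.8000/5 = 34.96000
Σ(xᵢ − x̄)³ = -1177.9200 ⇒ m₃ = -1177.9200/5 = -235.58400
m₂^(3/2) = 34.96000^(1.5) = 206.70793
g_1 = m₃ / m₂^(3/2) = -235.58400 / 206.70793 ≈ -1.140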